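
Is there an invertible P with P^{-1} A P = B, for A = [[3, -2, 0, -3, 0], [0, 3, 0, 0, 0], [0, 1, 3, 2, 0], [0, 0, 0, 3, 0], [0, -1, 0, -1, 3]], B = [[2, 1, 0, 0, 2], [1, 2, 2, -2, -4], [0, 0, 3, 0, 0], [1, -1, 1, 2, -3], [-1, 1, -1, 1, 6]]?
Yes.

Two matrices over a field are similar if and only if they have the same invariant factors.

Both A and B have characteristic polynomial (x - 3)^5 and minimal polynomial (x - 3)^2. Computing further, both have invariant factors x - 3, (x - 3)^2, (x - 3)^2. Hence A and B are similar.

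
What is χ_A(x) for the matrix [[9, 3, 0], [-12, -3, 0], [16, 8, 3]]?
xI - A = [[x - 9, -3, 0], [12, x + 3, 0], [-16, -8, x - 3]].

Expanding det(xI - A) along the first row:
det(xI - A) = + (x - 9)·det([[x + 3, 0], [-8, x - 3]]) - (-3)·det([[12, 0], [-16, x - 3]]) + (0)·det([[12, x + 3], [-16, -8]]).

Evaluating gives χ_A(x) = x^3 - 9x^2 + 27x - 27 = (x - 3)^3.

χ_A(x) = (x - 3)^3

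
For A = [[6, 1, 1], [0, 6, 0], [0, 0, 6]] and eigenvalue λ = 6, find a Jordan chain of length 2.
We seek v_1 ∈ ker((A - 6I)^2) \ ker(A - 6I), then set v_{i+1} = (A - 6I) v_i.

One such chain is v_1 = [[0, 1, 0]]^T, v_2 = [[1, 0, 0]]^T. Check: (A - 6I) v_2 = [[0, 0, 0]]^T = 0.

v_1 = [[0, 1, 0]]^T, v_2 = [[1, 0, 0]]^T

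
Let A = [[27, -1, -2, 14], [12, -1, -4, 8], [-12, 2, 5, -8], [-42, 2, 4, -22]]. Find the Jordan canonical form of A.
The characteristic polynomial is det(xI - A) = (x - 6)(x - 1)^3, so the eigenvalues are 1 (algebraic multiplicity 3), 6 (algebraic multiplicity 1).

For λ = 1: rank(A - I) = 2, rank((A - I)^2) = 1. The eigenspace has dimension 4 - 2 = 2, so there are 2 Jordan blocks; the rank sequence gives block sizes [2, 1].

For λ = 6: algebraic multiplicity 1 gives one 1×1 block.

Assembling the blocks gives the Jordan form J above.

J = [[1, 1, 0, 0], [0, 1, 0, 0], [0, 0, 1, 0], [0, 0, 0, 6]]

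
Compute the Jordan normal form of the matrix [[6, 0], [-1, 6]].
J = [[6, 1], [0, 6]]

The characteristic polynomial is det(xI - A) = (x - 6)^2, so the eigenvalues are 6 (algebraic multiplicity 2).

For λ = 6: rank(A - 6I) = 1, rank((A - 6I)^2) = 0. The eigenspace has dimension 2 - 1 = 1, so there is 1 Jordan block; the rank sequence gives block sizes [2].

Assembling the blocks gives the Jordan form J above.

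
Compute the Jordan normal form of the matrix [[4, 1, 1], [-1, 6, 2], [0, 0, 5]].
The characteristic polynomial is det(xI - A) = (x - 5)^3, so the eigenvalues are 5 (algebraic multiplicity 3).

For λ = 5: rank(A - 5I) = 2, rank((A - 5I)^2) = 1, rank((A - 5I)^3) = 0. The eigenspace has dimension 3 - 2 = 1, so there is 1 Jordan block; the rank sequence gives block sizes [3].

Assembling the blocks gives the Jordan form J above.

J = [[5, 1, 0], [0, 5, 1], [0, 0, 5]]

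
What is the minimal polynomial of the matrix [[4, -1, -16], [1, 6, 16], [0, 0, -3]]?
The characteristic polynomial factors as (x - 5)^2(x + 3). The minimal polynomial is ∏(x - λ)^{k_λ} where k_λ is the size of the largest Jordan block at λ.

For λ = -3: rank(A + 3I) = 2, and the largest Jordan block has size 1 (the smallest k with rank((A + 3I)^k) = rank((A + 3I)^(k+1))).
For λ = 5: rank(A - 5I) = 2, and the largest Jordan block has size 2 (the smallest k with rank((A - 5I)^k) = rank((A - 5I)^(k+1))).

So m_A(x) = (x - 5)^2(x + 3).

m_A(x) = (x - 5)^2(x + 3)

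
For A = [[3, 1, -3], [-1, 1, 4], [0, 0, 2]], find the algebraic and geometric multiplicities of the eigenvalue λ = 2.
algebraic multiplicity 3, geometric multiplicity 1

The characteristic polynomial is (x - 2)^3, so the factor x - 2 appears with exponent 3: the algebraic multiplicity is 3.

rank(A - 2I) = 2, so the eigenspace has dimension 3 - 2 = 1: the geometric multiplicity is 1.

Since 1 < 3, A is not diagonalizable.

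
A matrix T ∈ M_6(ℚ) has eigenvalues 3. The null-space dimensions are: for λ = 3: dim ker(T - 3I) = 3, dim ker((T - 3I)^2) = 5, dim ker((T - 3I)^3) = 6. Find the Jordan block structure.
λ = 3: successive nullity increments [3, 2, 1] count blocks of size ≥ k; block sizes are [3, 2, 1].

Jordan blocks: (3, 3), (3, 2), (3, 1)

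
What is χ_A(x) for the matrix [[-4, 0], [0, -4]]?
χ_A(x) = (x + 4)^2

xI - A = [[x + 4, 0], [0, x + 4]].

Expanding det(xI - A) along the first row:
det(xI - A) = + (x + 4)·det([[x + 4]]) - (0)·det([[0]]).

Evaluating gives χ_A(x) = x^2 + 8x + 16 = (x + 4)^2.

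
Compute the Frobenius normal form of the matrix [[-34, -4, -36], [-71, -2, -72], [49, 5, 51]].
The invariant factors of A (the non-unit diagonal entries of the Smith normal form of xI - A over ℚ[x]) are (x - 6)^2(x - 3), each dividing the next. The characteristic polynomial is their product, (x - 6)^2(x - 3).

The rational canonical form is the block-diagonal matrix of companion matrices C(f_i):
R = [[0, 0, 108], [1, 0, -72], [0, 1, 15]].

R = [[0, 0, 108], [1, 0, -72], [0, 1, 15]]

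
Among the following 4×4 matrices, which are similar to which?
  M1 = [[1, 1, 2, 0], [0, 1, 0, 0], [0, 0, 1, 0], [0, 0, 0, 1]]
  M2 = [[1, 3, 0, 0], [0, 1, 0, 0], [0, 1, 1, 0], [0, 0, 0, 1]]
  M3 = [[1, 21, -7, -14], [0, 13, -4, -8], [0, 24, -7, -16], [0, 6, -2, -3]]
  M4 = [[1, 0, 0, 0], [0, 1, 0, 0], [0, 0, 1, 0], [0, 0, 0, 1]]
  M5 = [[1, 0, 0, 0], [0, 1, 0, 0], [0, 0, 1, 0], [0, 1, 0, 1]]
2 classes: {M1, M2, M3, M5}, {M4}

Characteristic polynomials: χ_{M1} = (x - 1)^4, χ_{M2} = (x - 1)^4, χ_{M3} = (x - 1)^4, χ_{M4} = (x - 1)^4, χ_{M5} = (x - 1)^4.

{M1, M2, M3, M5}: invariant factors x - 1, x - 1, (x - 1)^2.

{M4}: invariant factors x - 1, x - 1, x - 1, x - 1.

Matrices are similar if and only if their invariant-factor lists agree; the partition into similarity classes is {M1, M2, M3, M5}, {M4}.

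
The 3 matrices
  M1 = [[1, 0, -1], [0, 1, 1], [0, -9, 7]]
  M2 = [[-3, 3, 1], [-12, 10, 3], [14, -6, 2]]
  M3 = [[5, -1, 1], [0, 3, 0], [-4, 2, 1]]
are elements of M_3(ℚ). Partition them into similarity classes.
Characteristic polynomials: χ_{M1} = (x - 4)^2(x - 1), χ_{M2} = (x - 4)^2(x - 1), χ_{M3} = (x - 3)^3.

{M1, M2}: invariant factors (x - 4)^2(x - 1).

{M3}: invariant factors x - 3, (x - 3)^2.

Matrices are similar if and only if their invariant-factor lists agree; the partition into similarity classes is {M1, M2}, {M3}.

2 classes: {M1, M2}, {M3}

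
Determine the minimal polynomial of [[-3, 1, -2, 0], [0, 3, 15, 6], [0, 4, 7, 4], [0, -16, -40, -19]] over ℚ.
m_A(x) = (x + 3)^3

The characteristic polynomial factors as (x + 3)^4. The minimal polynomial is ∏(x - λ)^{k_λ} where k_λ is the size of the largest Jordan block at λ.

For λ = -3: rank(A + 3I) = 2, and the largest Jordan block has size 3 (the smallest k with rank((A + 3I)^k) = rank((A + 3I)^(k+1))).

So m_A(x) = (x + 3)^3.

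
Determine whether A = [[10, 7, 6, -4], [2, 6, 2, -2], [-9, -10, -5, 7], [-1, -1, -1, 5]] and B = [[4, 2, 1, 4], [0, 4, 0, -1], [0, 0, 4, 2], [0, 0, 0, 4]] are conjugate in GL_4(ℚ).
Yes.

Two matrices over a field are similar if and only if they have the same invariant factors.

Both A and B have characteristic polynomial (x - 4)^4 and minimal polynomial (x - 4)^2. Computing further, both have invariant factors (x - 4)^2, (x - 4)^2. Hence A and B are similar.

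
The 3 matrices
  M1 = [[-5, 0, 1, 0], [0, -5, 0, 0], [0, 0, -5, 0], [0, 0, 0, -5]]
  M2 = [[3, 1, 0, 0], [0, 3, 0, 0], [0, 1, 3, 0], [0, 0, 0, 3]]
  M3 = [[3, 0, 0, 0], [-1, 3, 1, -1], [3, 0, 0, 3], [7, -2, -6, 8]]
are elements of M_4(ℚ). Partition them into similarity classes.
Characteristic polynomials: χ_{M1} = (x + 5)^4, χ_{M2} = (x - 3)^4, χ_{M3} = (x - 4)^2(x - 3)^2.

{M1}: invariant factors x + 5, x + 5, (x + 5)^2.

{M2}: invariant factors x - 3, x - 3, (x - 3)^2.

{M3}: invariant factors x - 3, (x - 4)^2(x - 3).

Matrices are similar if and only if their invariant-factor lists agree; the partition into similarity classes is {M1}, {M2}, {M3}.

3 classes: {M1}, {M2}, {M3}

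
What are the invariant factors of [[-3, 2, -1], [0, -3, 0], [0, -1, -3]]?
The Jordan structure of A has elementary divisors (x + 3)^3. Arranging the block sizes at each eigenvalue in decreasing order and taking row products gives the invariant factors.

Invariant factors (smallest first, each dividing the next): (x + 3)^3.

Check: the last factor (x + 3)^3 is the minimal polynomial, and the product (x + 3)^3 is the characteristic polynomial.

(x + 3)^3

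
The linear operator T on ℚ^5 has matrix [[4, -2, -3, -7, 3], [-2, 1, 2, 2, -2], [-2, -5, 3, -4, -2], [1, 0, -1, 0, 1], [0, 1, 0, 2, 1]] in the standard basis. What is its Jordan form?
J = [[1, 1, 0, 0, 0], [0, 1, 0, 0, 0], [0, 0, 1, 0, 0], [0, 0, 0, 3, 1], [0, 0, 0, 0, 3]]

The characteristic polynomial is det(xI - A) = (x - 3)^2(x - 1)^3, so the eigenvalues are 1 (algebraic multiplicity 3), 3 (algebraic multiplicity 2).

For λ = 1: rank(A - I) = 3, rank((A - I)^2) = 2. The eigenspace has dimension 5 - 3 = 2, so there are 2 Jordan blocks; the rank sequence gives block sizes [2, 1].

For λ = 3: rank(A - 3I) = 4, rank((A - 3I)^2) = 3. The eigenspace has dimension 5 - 4 = 1, so there is 1 Jordan block; the rank sequence gives block sizes [2].

Assembling the blocks gives the Jordan form J above.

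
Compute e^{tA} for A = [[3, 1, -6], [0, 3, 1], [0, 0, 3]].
A has Jordan form J = [[3, 1, 0], [0, 3, 1], [0, 0, 3]] with A = PJP^{-1}, so e^{tA} = P e^{tJ} P^{-1}.

For a Jordan block J_k(λ), e^{tJ_k(λ)} = e^{λt} · (I + tN + t^2 N^2/2! + ... + t^{k-1} N^{k-1}/(k-1)!) where N is the nilpotent superdiagonal part.

Assembling the blocks and conjugating back gives the entries of e^{tA} as shown above.

e^{tA} = [[e^{3*t}, t*e^{3*t}, t*(t - 12)*e^{3*t}/2], [0, e^{3*t}, t*e^{3*t}], [0, 0, e^{3*t}]]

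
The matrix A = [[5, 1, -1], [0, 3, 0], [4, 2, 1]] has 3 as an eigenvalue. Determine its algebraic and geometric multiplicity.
algebraic multiplicity 3, geometric multiplicity 2

The characteristic polynomial is (x - 3)^3, so the factor x - 3 appears with exponent 3: the algebraic multiplicity is 3.

rank(A - 3I) = 1, so the eigenspace has dimension 3 - 1 = 2: the geometric multiplicity is 2.

Since 2 < 3, A is not diagonalizable.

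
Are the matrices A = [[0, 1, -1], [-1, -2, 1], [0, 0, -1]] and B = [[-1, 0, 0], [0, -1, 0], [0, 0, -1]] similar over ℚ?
Both have characteristic polynomial (x + 1)^3, but the minimal polynomial of A is (x + 1)^2 while the minimal polynomial of B is x + 1. The minimal polynomial is a similarity invariant, so A and B are not similar.

No.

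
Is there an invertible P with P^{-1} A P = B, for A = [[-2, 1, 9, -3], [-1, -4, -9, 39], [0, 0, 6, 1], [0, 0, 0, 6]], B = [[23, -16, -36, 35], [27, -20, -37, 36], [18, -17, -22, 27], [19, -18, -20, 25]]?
Yes.

Two matrices over a field are similar if and only if they have the same invariant factors.

Both A and B have characteristic polynomial (x - 6)^2(x + 3)^2 and minimal polynomial (x - 6)^2(x + 3)^2. Computing further, both have invariant factors (x - 6)^2(x + 3)^2. Hence A and B are similar.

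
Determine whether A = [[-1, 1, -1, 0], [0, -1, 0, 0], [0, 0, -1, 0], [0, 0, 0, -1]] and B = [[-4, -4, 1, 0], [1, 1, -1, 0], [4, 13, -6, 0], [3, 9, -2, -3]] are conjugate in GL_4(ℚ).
No.

trace(A) = -4 but trace(B) = -12. The trace is a similarity invariant, so A and B are not similar.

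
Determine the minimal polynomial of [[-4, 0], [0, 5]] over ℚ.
The characteristic polynomial factors as (x - 5)(x + 4). The minimal polynomial is ∏(x - λ)^{k_λ} where k_λ is the size of the largest Jordan block at λ.

For λ = -4: rank(A + 4I) = 1, and the largest Jordan block has size 1 (the smallest k with rank((A + 4I)^k) = rank((A + 4I)^(k+1))).
For λ = 5: rank(A - 5I) = 1, and the largest Jordan block has size 1 (the smallest k with rank((A - 5I)^k) = rank((A - 5I)^(k+1))).

So m_A(x) = (x - 5)(x + 4).

m_A(x) = (x - 5)(x + 4)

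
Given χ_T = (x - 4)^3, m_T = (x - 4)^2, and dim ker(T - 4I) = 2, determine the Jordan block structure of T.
λ = 4: algebraic multiplicity 3 (exponent in χ_T), largest block size 2 (exponent in m_T), 2 blocks (geometric multiplicity). These force block sizes [2, 1].

Jordan blocks: (4, 2), (4, 1)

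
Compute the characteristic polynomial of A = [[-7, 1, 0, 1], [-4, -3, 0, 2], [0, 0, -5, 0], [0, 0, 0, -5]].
xI - A = [[x + 7, -1, 0, -1], [4, x + 3, 0, -2], [0, 0, x + 5, 0], [0, 0, 0, x + 5]].

Expanding det(xI - A) along the first row:
det(xI - A) = + (x + 7)·det([[x + 3, 0, -2], [0, x + 5, 0], [0, 0, x + 5]]) - (-1)·det([[4, 0, -2], [0, x + 5, 0], [0, 0, x + 5]]) + (0)·det([[4, x + 3, -2], [0, 0, 0], [0, 0, x + 5]]) - (-1)·det([[4, x + 3, 0], [0, 0, x + 5], [0, 0, 0]]).

Evaluating gives χ_A(x) = x^4 + 20x^3 + 150x^2 + 500x + 625 = (x + 5)^4.

χ_A(x) = (x + 5)^4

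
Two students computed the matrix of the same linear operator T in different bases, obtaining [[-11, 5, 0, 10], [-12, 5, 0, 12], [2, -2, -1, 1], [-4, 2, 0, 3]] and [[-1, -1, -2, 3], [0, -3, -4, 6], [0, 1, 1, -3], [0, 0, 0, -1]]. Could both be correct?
Both have characteristic polynomial (x + 1)^4 and minimal polynomial (x + 1)^2. But rank(A + I) = 2 for A while rank(B + I) = 1 for B, so the number of Jordan blocks at λ = -1 differs. A and B are not similar.

No.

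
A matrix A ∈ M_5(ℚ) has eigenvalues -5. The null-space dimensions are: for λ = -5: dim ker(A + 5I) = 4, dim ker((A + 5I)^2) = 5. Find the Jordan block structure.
λ = -5: successive nullity increments [4, 1] count blocks of size ≥ k; block sizes are [2, 1, 1, 1].

Jordan blocks: (-5, 2), (-5, 1), (-5, 1), (-5, 1)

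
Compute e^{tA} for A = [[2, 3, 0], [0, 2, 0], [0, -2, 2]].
e^{tA} = [[e^{2*t}, 3*t*e^{2*t}, 0], [0, e^{2*t}, 0], [0, -2*t*e^{2*t}, e^{2*t}]]

A has Jordan form J = [[2, 1, 0], [0, 2, 0], [0, 0, 2]] with A = PJP^{-1}, so e^{tA} = P e^{tJ} P^{-1}.

For a Jordan block J_k(λ), e^{tJ_k(λ)} = e^{λt} · (I + tN + t^2 N^2/2! + ... + t^{k-1} N^{k-1}/(k-1)!) where N is the nilpotent superdiagonal part.

Assembling the blocks and conjugating back gives the entries of e^{tA} as shown above.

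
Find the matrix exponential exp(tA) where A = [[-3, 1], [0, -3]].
A has Jordan form J = [[-3, 1], [0, -3]] with A = PJP^{-1}, so e^{tA} = P e^{tJ} P^{-1}.

For a Jordan block J_k(λ), e^{tJ_k(λ)} = e^{λt} · (I + tN + t^2 N^2/2! + ... + t^{k-1} N^{k-1}/(k-1)!) where N is the nilpotent superdiagonal part.

Assembling the blocks and conjugating back gives the entries of e^{tA} as shown above.

e^{tA} = [[e^{-3*t}, t*e^{-3*t}], [0, e^{-3*t}]]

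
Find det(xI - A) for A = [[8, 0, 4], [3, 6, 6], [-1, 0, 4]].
χ_A(x) = (x - 6)^3

xI - A = [[x - 8, 0, -4], [-3, x - 6, -6], [1, 0, x - 4]].

Expanding det(xI - A) along the first row:
det(xI - A) = + (x - 8)·det([[x - 6, -6], [0, x - 4]]) - (0)·det([[-3, -6], [1, x - 4]]) + (-4)·det([[-3, x - 6], [1, 0]]).

Evaluating gives χ_A(x) = x^3 - 18x^2 + 108x - 216 = (x - 6)^3.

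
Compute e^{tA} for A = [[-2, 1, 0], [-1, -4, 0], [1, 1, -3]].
A has Jordan form J = [[-3, 1, 0], [0, -3, 0], [0, 0, -3]] with A = PJP^{-1}, so e^{tA} = P e^{tJ} P^{-1}.

For a Jordan block J_k(λ), e^{tJ_k(λ)} = e^{λt} · (I + tN + t^2 N^2/2! + ... + t^{k-1} N^{k-1}/(k-1)!) where N is the nilpotent superdiagonal part.

Assembling the blocks and conjugating back gives the entries of e^{tA} as shown above.

e^{tA} = [[(t + 1)*e^{-3*t}, t*e^{-3*t}, 0], [-t*e^{-3*t}, (1 - t)*e^{-3*t}, 0], [t*e^{-3*t}, t*e^{-3*t}, e^{-3*t}]]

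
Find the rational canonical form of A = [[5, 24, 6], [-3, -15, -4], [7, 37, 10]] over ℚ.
The invariant factors of A (the non-unit diagonal entries of the Smith normal form of xI - A over ℚ[x]) are x^3 + 3x - 2, each dividing the next. The characteristic polynomial is their product, x^3 + 3x - 2.

The rational canonical form is the block-diagonal matrix of companion matrices C(f_i):
R = [[0, 0, 2], [1, 0, -3], [0, 1, 0]].

Note the characteristic polynomial does not split into linear factors over ℚ, so A has no Jordan form over ℚ; the rational canonical form exists over any field.

R = [[0, 0, 2], [1, 0, -3], [0, 1, 0]]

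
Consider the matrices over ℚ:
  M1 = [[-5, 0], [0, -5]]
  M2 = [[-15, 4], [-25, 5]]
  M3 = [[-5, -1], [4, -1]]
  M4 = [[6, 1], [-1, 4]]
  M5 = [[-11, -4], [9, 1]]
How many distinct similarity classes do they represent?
4 classes: {M1}, {M2, M5}, {M3}, {M4}

Characteristic polynomials: χ_{M1} = (x + 5)^2, χ_{M2} = (x + 5)^2, χ_{M3} = (x + 3)^2, χ_{M4} = (x - 5)^2, χ_{M5} = (x + 5)^2.

{M1}: invariant factors x + 5, x + 5.

{M2, M5}: invariant factors (x + 5)^2.

{M3}: invariant factors (x + 3)^2.

{M4}: invariant factors (x - 5)^2.

Matrices are similar if and only if their invariant-factor lists agree; the partition into similarity classes is {M1}, {M2, M5}, {M3}, {M4}.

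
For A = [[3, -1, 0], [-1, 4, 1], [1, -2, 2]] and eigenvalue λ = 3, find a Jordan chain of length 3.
We seek v_1 ∈ ker((A - 3I)^3) \ ker((A - 3I)^2), then set v_{i+1} = (A - 3I) v_i.

One such chain is v_1 = [[3, -2, 4]]^T, v_2 = [[2, -1, 3]]^T, v_3 = [[1, 0, 1]]^T. Check: (A - 3I) v_3 = [[0, 0, 0]]^T = 0.

v_1 = [[3, -2, 4]]^T, v_2 = [[2, -1, 3]]^T, v_3 = [[1, 0, 1]]^T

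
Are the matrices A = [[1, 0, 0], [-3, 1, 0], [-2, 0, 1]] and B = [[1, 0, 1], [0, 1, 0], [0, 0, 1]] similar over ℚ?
Two matrices over a field are similar if and only if they have the same invariant factors.

Both A and B have characteristic polynomial (x - 1)^3 and minimal polynomial (x - 1)^2. Computing further, both have invariant factors x - 1, (x - 1)^2. Hence A and B are similar.

Yes.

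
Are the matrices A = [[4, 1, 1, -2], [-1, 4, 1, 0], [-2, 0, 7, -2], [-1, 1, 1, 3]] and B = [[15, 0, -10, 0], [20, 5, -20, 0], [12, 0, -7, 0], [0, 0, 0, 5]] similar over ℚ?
Both have characteristic polynomial (x - 5)^3(x - 3), but the minimal polynomial of A is (x - 5)^2(x - 3) while the minimal polynomial of B is (x - 5)(x - 3). The minimal polynomial is a similarity invariant, so A and B are not similar.

No.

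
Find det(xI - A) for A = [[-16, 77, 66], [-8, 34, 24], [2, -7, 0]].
xI - A = [[x + 16, -77, -66], [8, x - 34, -24], [-2, 7, x]].

Expanding det(xI - A) along the first row:
det(xI - A) = + (x + 16)·det([[x - 34, -24], [7, x]]) - (-77)·det([[8, -24], [-2, x]]) + (-66)·det([[8, x - 34], [-2, 7]]).

Evaluating gives χ_A(x) = x^3 - 18x^2 + 108x - 216 = (x - 6)^3.

χ_A(x) = (x - 6)^3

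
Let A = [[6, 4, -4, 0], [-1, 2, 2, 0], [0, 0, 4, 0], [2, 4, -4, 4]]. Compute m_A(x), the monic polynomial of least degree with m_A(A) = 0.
m_A(x) = (x - 4)^2

The characteristic polynomial factors as (x - 4)^4. The minimal polynomial is ∏(x - λ)^{k_λ} where k_λ is the size of the largest Jordan block at λ.

For λ = 4: rank(A - 4I) = 1, and the largest Jordan block has size 2 (the smallest k with rank((A - 4I)^k) = rank((A - 4I)^(k+1))).

So m_A(x) = (x - 4)^2.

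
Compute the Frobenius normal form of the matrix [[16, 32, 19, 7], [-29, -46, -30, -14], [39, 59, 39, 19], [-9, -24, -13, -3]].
R = [[0, 0, 0, 18], [1, 0, 0, -15], [0, 1, 0, 2], [0, 0, 1, 6]]

The invariant factors of A (the non-unit diagonal entries of the Smith normal form of xI - A over ℚ[x]) are (x - 6)(x^3 - 2x + 3), each dividing the next. The characteristic polynomial is their product, (x - 6)(x^3 - 2x + 3).

The rational canonical form is the block-diagonal matrix of companion matrices C(f_i):
R = [[0, 0, 0, 18], [1, 0, 0, -15], [0, 1, 0, 2], [0, 0, 1, 6]].

Note the characteristic polynomial does not split into linear factors over ℚ, so A has no Jordan form over ℚ; the rational canonical form exists over any field.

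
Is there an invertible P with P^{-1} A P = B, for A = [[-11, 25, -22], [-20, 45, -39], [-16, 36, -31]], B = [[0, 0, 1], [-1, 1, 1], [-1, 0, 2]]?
No.

Both have characteristic polynomial (x - 1)^3, but the minimal polynomial of A is (x - 1)^3 while the minimal polynomial of B is (x - 1)^2. The minimal polynomial is a similarity invariant, so A and B are not similar.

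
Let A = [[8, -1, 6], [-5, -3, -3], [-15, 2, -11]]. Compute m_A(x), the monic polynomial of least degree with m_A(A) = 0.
The characteristic polynomial factors as (x + 2)^3. The minimal polynomial is ∏(x - λ)^{k_λ} where k_λ is the size of the largest Jordan block at λ.

For λ = -2: rank(A + 2I) = 2, and the largest Jordan block has size 3 (the smallest k with rank((A + 2I)^k) = rank((A + 2I)^(k+1))).

So m_A(x) = (x + 2)^3.

m_A(x) = (x + 2)^3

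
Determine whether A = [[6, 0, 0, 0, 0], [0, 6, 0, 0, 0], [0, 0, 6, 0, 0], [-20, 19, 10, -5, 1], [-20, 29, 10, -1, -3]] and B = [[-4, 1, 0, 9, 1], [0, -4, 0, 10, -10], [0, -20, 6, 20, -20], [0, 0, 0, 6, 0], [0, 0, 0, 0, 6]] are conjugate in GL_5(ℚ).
Two matrices over a field are similar if and only if they have the same invariant factors.

Both A and B have characteristic polynomial (x - 6)^3(x + 4)^2 and minimal polynomial (x - 6)(x + 4)^2. Computing further, both have invariant factors x - 6, x - 6, (x - 6)(x + 4)^2. Hence A and B are similar.

Yes.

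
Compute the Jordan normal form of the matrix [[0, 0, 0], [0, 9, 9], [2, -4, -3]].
J = [[0, 0, 0], [0, 3, 1], [0, 0, 3]]

The characteristic polynomial is det(xI - A) = x(x - 3)^2, so the eigenvalues are 0 (algebraic multiplicity 1), 3 (algebraic multiplicity 2).

For λ = 0: algebraic multiplicity 1 gives one 1×1 block.

For λ = 3: rank(A - 3I) = 2, rank((A - 3I)^2) = 1. The eigenspace has dimension 3 - 2 = 1, so there is 1 Jordan block; the rank sequence gives block sizes [2].

Assembling the blocks gives the Jordan form J above.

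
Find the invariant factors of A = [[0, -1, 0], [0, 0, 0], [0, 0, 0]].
The Jordan structure of A has elementary divisors x^2, x. Arranging the block sizes at each eigenvalue in decreasing order and taking row products gives the invariant factors.

Invariant factors (smallest first, each dividing the next): x, x^2.

Check: the last factor x^2 is the minimal polynomial, and the product x^3 is the characteristic polynomial.

x, x^2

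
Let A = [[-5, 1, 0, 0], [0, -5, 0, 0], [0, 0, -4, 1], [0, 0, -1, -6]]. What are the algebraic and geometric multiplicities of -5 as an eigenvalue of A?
The characteristic polynomial is (x + 5)^4, so the factor x + 5 appears with exponent 4: the algebraic multiplicity is 4.

rank(A + 5I) = 2, so the eigenspace has dimension 4 - 2 = 2: the geometric multiplicity is 2.

Since 2 < 4, A is not diagonalizable.

algebraic multiplicity 4, geometric multiplicity 2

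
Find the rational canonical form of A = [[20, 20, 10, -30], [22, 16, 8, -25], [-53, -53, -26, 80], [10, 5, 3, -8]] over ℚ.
The invariant factors of A (the non-unit diagonal entries of the Smith normal form of xI - A over ℚ[x]) are (x - 2)(x^3 + 3x - 5), each dividing the next. The characteristic polynomial is their product, (x - 2)(x^3 + 3x - 5).

The rational canonical form is the block-diagonal matrix of companion matrices C(f_i):
R = [[0, 0, 0, -10], [1, 0, 0, 11], [0, 1, 0, -3], [0, 0, 1, 2]].

Note the characteristic polynomial does not split into linear factors over ℚ, so A has no Jordan form over ℚ; the rational canonical form exists over any field.

R = [[0, 0, 0, -10], [1, 0, 0, 11], [0, 1, 0, -3], [0, 0, 1, 2]]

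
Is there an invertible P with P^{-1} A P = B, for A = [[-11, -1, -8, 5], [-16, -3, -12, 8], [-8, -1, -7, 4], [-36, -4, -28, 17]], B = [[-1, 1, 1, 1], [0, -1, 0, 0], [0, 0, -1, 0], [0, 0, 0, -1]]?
Both have characteristic polynomial (x + 1)^4 and minimal polynomial (x + 1)^2. But rank(A + I) = 2 for A while rank(B + I) = 1 for B, so the number of Jordan blocks at λ = -1 differs. A and B are not similar.

No.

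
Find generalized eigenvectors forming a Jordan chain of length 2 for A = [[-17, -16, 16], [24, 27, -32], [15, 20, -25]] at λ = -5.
We seek v_1 ∈ ker((A + 5I)^2) \ ker(A + 5I), then set v_{i+1} = (A + 5I) v_i.

One such chain is v_1 = [[3, -5, -3]]^T, v_2 = [[-4, 8, 5]]^T. Check: (A + 5I) v_2 = [[0, 0, 0]]^T = 0.

v_1 = [[3, -5, -3]]^T, v_2 = [[-4, 8, 5]]^T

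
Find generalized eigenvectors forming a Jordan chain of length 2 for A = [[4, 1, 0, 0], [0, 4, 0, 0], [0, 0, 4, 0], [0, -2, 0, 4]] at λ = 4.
We seek v_1 ∈ ker((A - 4I)^2) \ ker(A - 4I), then set v_{i+1} = (A - 4I) v_i.

One such chain is v_1 = [[0, 1, 0, 2]]^T, v_2 = [[1, 0, 0, -2]]^T. Check: (A - 4I) v_2 = [[0, 0, 0, 0]]^T = 0.

v_1 = [[0, 1, 0, 2]]^T, v_2 = [[1, 0, 0, -2]]^T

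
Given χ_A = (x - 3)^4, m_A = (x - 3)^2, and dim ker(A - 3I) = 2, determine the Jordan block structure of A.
Jordan blocks: (3, 2), (3, 2)

λ = 3: algebraic multiplicity 4 (exponent in χ_A), largest block size 2 (exponent in m_A), 2 blocks (geometric multiplicity). These force block sizes [2, 2].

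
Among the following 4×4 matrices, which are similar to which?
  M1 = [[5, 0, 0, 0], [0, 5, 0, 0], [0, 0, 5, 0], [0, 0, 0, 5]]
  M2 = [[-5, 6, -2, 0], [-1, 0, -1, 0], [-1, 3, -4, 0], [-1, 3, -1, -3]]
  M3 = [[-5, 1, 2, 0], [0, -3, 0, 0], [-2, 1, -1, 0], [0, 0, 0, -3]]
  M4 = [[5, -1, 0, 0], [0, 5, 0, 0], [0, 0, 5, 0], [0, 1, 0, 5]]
Characteristic polynomials: χ_{M1} = (x - 5)^4, χ_{M2} = (x + 3)^4, χ_{M3} = (x + 3)^4, χ_{M4} = (x - 5)^4.

{M1}: invariant factors x - 5, x - 5, x - 5, x - 5.

{M2, M3}: invariant factors x + 3, x + 3, (x + 3)^2.

{M4}: invariant factors x - 5, x - 5, (x - 5)^2.

Matrices are similar if and only if their invariant-factor lists agree; the partition into similarity classes is {M1}, {M2, M3}, {M4}.

3 classes: {M1}, {M2, M3}, {M4}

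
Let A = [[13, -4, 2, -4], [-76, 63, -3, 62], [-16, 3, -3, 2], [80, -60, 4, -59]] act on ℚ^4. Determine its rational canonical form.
The invariant factors of A (the non-unit diagonal entries of the Smith normal form of xI - A over ℚ[x]) are x - 5, (x - 6)(x - 5)(x + 2), each dividing the next. The characteristic polynomial is their product, (x - 6)(x - 5)^2(x + 2).

The rational canonical form is the block-diagonal matrix of companion matrices C(f_i):
R = [[5, 0, 0, 0], [0, 0, 0, -60], [0, 1, 0, -8], [0, 0, 1, 9]].

R = [[5, 0, 0, 0], [0, 0, 0, -60], [0, 1, 0, -8], [0, 0, 1, 9]]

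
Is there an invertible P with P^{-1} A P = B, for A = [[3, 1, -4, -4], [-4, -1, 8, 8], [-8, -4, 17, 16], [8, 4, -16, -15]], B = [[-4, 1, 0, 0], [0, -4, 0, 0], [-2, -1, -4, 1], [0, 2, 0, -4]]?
No.

trace(A) = 4 but trace(B) = -16. The trace is a similarity invariant, so A and B are not similar.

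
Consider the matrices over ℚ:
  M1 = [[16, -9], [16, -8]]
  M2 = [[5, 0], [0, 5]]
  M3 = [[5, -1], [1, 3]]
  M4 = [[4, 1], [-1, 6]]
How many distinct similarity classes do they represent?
Characteristic polynomials: χ_{M1} = (x - 4)^2, χ_{M2} = (x - 5)^2, χ_{M3} = (x - 4)^2, χ_{M4} = (x - 5)^2.

{M1, M3}: invariant factors (x - 4)^2.

{M2}: invariant factors x - 5, x - 5.

{M4}: invariant factors (x - 5)^2.

Matrices are similar if and only if their invariant-factor lists agree; the partition into similarity classes is {M1, M3}, {M2}, {M4}.

3 classes: {M1, M3}, {M2}, {M4}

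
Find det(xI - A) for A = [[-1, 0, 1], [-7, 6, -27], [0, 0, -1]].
xI - A = [[x + 1, 0, -1], [7, x - 6, 27], [0, 0, x + 1]].

Expanding det(xI - A) along the first row:
det(xI - A) = + (x + 1)·det([[x - 6, 27], [0, x + 1]]) - (0)·det([[7, 27], [0, x + 1]]) + (-1)·det([[7, x - 6], [0, 0]]).

Evaluating gives χ_A(x) = x^3 - 4x^2 - 11x - 6 = (x - 6)(x + 1)^2.

χ_A(x) = (x - 6)(x + 1)^2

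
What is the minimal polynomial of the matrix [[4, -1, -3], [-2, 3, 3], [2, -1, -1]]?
The characteristic polynomial factors as (x - 2)^3. The minimal polynomial is ∏(x - λ)^{k_λ} where k_λ is the size of the largest Jordan block at λ.

For λ = 2: rank(A - 2I) = 1, and the largest Jordan block has size 2 (the smallest k with rank((A - 2I)^k) = rank((A - 2I)^(k+1))).

So m_A(x) = (x - 2)^2.

m_A(x) = (x - 2)^2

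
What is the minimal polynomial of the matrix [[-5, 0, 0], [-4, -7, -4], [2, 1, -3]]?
m_A(x) = (x + 5)^2

The characteristic polynomial factors as (x + 5)^3. The minimal polynomial is ∏(x - λ)^{k_λ} where k_λ is the size of the largest Jordan block at λ.

For λ = -5: rank(A + 5I) = 1, and the largest Jordan block has size 2 (the smallest k with rank((A + 5I)^k) = rank((A + 5I)^(k+1))).

So m_A(x) = (x + 5)^2.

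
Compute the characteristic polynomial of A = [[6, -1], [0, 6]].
xI - A = [[x - 6, 1], [0, x - 6]].

Expanding det(xI - A) along the first row:
det(xI - A) = + (x - 6)·det([[x - 6]]) - (1)·det([[0]]).

Evaluating gives χ_A(x) = x^2 - 12x + 36 = (x - 6)^2.

χ_A(x) = (x - 6)^2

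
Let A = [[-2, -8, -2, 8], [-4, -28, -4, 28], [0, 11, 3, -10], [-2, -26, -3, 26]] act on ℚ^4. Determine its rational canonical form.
The invariant factors of A (the non-unit diagonal entries of the Smith normal form of xI - A over ℚ[x]) are x - 2, (x - 2)(x + 2)(x + 3), each dividing the next. The characteristic polynomial is their product, (x - 2)^2(x + 2)(x + 3).

The rational canonical form is the block-diagonal matrix of companion matrices C(f_i):
R = [[2, 0, 0, 0], [0, 0, 0, 12], [0, 1, 0, 4], [0, 0, 1, -3]].

R = [[2, 0, 0, 0], [0, 0, 0, 12], [0, 1, 0, 4], [0, 0, 1, -3]]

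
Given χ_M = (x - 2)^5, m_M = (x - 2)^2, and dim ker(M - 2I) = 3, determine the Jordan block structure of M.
λ = 2: algebraic multiplicity 5 (exponent in χ_M), largest block size 2 (exponent in m_M), 3 blocks (geometric multiplicity). These force block sizes [2, 2, 1].

Jordan blocks: (2, 2), (2, 2), (2, 1)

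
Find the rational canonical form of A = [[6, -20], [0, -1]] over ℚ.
The invariant factors of A (the non-unit diagonal entries of the Smith normal form of xI - A over ℚ[x]) are (x - 6)(x + 1), each dividing the next. The characteristic polynomial is their product, (x - 6)(x + 1).

The rational canonical form is the block-diagonal matrix of companion matrices C(f_i):
R = [[0, 6], [1, 5]].

R = [[0, 6], [1, 5]]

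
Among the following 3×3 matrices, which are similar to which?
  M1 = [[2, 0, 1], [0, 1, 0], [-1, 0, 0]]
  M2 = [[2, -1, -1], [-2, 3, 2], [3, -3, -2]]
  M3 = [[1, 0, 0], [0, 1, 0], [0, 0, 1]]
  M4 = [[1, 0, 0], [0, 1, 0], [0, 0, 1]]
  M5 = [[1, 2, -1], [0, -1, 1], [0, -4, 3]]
Characteristic polynomials: χ_{M1} = (x - 1)^3, χ_{M2} = (x - 1)^3, χ_{M3} = (x - 1)^3, χ_{M4} = (x - 1)^3, χ_{M5} = (x - 1)^3.

{M1, M2, M5}: invariant factors x - 1, (x - 1)^2.

{M3, M4}: invariant factors x - 1, x - 1, x - 1.

Matrices are similar if and only if their invariant-factor lists agree; the partition into similarity classes is {M1, M2, M5}, {M3, M4}.

2 classes: {M1, M2, M5}, {M3, M4}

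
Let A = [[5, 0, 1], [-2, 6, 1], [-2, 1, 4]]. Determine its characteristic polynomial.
χ_A(x) = (x - 5)^3

xI - A = [[x - 5, 0, -1], [2, x - 6, -1], [2, -1, x - 4]].

Expanding det(xI - A) along the first row:
det(xI - A) = + (x - 5)·det([[x - 6, -1], [-1, x - 4]]) - (0)·det([[2, -1], [2, x - 4]]) + (-1)·det([[2, x - 6], [2, -1]]).

Evaluating gives χ_A(x) = x^3 - 15x^2 + 75x - 125 = (x - 5)^3.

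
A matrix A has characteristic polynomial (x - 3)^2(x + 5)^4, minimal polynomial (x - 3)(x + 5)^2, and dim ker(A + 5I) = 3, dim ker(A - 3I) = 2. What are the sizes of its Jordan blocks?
Jordan blocks: (-5, 2), (-5, 1), (-5, 1), (3, 1), (3, 1)

λ = -5: algebraic multiplicity 4 (exponent in χ_A), largest block size 2 (exponent in m_A), 3 blocks (geometric multiplicity). These force block sizes [2, 1, 1].
λ = 3: algebraic multiplicity 2 (exponent in χ_A), largest block size 1 (exponent in m_A), 2 blocks (geometric multiplicity). These force block sizes [1, 1].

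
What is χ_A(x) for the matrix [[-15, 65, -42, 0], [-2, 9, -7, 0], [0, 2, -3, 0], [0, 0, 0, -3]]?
xI - A = [[x + 15, -65, 42, 0], [2, x - 9, 7, 0], [0, -2, x + 3, 0], [0, 0, 0, x + 3]].

Expanding det(xI - A) along the first row:
det(xI - A) = + (x + 15)·det([[x - 9, 7, 0], [-2, x + 3, 0], [0, 0, x + 3]]) - (-65)·det([[2, 7, 0], [0, x + 3, 0], [0, 0, x + 3]]) + (42)·det([[2, x - 9, 0], [0, -2, 0], [0, 0, x + 3]]) - (0)·det([[2, x - 9, 7], [0, -2, x + 3], [0, 0, 0]]).

Evaluating gives χ_A(x) = x^4 + 12x^3 + 54x^2 + 108x + 81 = (x + 3)^4.

χ_A(x) = (x + 3)^4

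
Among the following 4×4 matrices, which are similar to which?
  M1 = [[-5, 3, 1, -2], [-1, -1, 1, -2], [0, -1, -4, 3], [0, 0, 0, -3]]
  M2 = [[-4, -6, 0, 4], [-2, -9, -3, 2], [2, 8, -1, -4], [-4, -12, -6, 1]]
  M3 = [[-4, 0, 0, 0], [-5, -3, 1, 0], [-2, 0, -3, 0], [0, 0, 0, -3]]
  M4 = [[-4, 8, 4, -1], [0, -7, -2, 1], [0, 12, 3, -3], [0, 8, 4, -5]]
2 classes: {M1}, {M2, M3, M4}

Characteristic polynomials: χ_{M1} = (x + 3)^3(x + 4), χ_{M2} = (x + 3)^3(x + 4), χ_{M3} = (x + 3)^3(x + 4), χ_{M4} = (x + 3)^3(x + 4).

{M1}: invariant factors (x + 3)^3(x + 4).

{M2, M3, M4}: invariant factors x + 3, (x + 3)^2(x + 4).

Matrices are similar if and only if their invariant-factor lists agree; the partition into similarity classes is {M1}, {M2, M3, M4}.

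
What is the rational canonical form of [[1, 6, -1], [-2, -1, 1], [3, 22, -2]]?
R = [[0, 0, 15], [1, 0, 8], [0, 1, -2]]

The invariant factors of A (the non-unit diagonal entries of the Smith normal form of xI - A over ℚ[x]) are (x + 3)(x^2 - x - 5), each dividing the next. The characteristic polynomial is their product, (x + 3)(x^2 - x - 5).

The rational canonical form is the block-diagonal matrix of companion matrices C(f_i):
R = [[0, 0, 15], [1, 0, 8], [0, 1, -2]].

Note the characteristic polynomial does not split into linear factors over ℚ, so A has no Jordan form over ℚ; the rational canonical form exists over any field.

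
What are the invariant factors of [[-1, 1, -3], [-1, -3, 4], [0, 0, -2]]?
(x + 2)^3

The Jordan structure of A has elementary divisors (x + 2)^3. Arranging the block sizes at each eigenvalue in decreasing order and taking row products gives the invariant factors.

Invariant factors (smallest first, each dividing the next): (x + 2)^3.

Check: the last factor (x + 2)^3 is the minimal polynomial, and the product (x + 2)^3 is the characteristic polynomial.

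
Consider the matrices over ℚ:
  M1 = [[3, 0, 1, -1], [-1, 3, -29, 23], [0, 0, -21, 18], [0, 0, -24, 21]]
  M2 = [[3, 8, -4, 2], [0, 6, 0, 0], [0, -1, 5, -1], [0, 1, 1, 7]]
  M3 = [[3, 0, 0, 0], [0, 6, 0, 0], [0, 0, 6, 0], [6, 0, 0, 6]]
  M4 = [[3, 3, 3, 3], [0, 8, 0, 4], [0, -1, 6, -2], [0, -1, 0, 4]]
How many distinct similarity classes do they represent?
Characteristic polynomials: χ_{M1} = (x - 3)^3(x + 3), χ_{M2} = (x - 6)^3(x - 3), χ_{M3} = (x - 6)^3(x - 3), χ_{M4} = (x - 6)^3(x - 3).

{M1}: invariant factors (x - 3)^3(x + 3).

{M2, M4}: invariant factors x - 6, (x - 6)^2(x - 3).

{M3}: invariant factors x - 6, x - 6, (x - 6)(x - 3).

Matrices are similar if and only if their invariant-factor lists agree; the partition into similarity classes is {M1}, {M2, M4}, {M3}.

3 classes: {M1}, {M2, M4}, {M3}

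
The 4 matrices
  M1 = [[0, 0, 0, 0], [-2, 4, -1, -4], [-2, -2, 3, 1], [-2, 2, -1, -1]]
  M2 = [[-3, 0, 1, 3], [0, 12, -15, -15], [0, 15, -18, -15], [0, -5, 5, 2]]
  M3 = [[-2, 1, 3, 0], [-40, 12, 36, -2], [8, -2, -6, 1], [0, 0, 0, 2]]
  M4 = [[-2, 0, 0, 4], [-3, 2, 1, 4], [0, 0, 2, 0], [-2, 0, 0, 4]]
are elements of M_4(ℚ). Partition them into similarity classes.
Characteristic polynomials: χ_{M1} = x(x - 2)^3, χ_{M2} = (x - 2)(x + 3)^3, χ_{M3} = x(x - 2)^3, χ_{M4} = x(x - 2)^3.

{M1, M3}: invariant factors x(x - 2)^3.

{M2}: invariant factors x + 3, (x - 2)(x + 3)^2.

{M4}: invariant factors x - 2, x(x - 2)^2.

Matrices are similar if and only if their invariant-factor lists agree; the partition into similarity classes is {M1, M3}, {M2}, {M4}.

3 classes: {M1, M3}, {M2}, {M4}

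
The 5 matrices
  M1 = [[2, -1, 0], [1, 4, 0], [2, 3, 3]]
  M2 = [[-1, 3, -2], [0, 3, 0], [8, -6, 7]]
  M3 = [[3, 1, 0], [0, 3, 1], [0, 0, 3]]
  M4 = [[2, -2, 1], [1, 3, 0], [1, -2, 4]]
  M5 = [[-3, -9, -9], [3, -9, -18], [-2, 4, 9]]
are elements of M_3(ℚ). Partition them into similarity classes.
Characteristic polynomials: χ_{M1} = (x - 3)^3, χ_{M2} = (x - 3)^3, χ_{M3} = (x - 3)^3, χ_{M4} = (x - 3)^3, χ_{M5} = x^2(x + 3).

{M1, M3, M4}: invariant factors (x - 3)^3.

{M2}: invariant factors x - 3, (x - 3)^2.

{M5}: invariant factors x^2(x + 3).

Matrices are similar if and only if their invariant-factor lists agree; the partition into similarity classes is {M1, M3, M4}, {M2}, {M5}.

3 classes: {M1, M3, M4}, {M2}, {M5}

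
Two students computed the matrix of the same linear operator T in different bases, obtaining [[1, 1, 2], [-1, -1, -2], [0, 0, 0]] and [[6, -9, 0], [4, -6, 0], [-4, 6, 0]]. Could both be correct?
Two matrices over a field are similar if and only if they have the same invariant factors.

Both A and B have characteristic polynomial x^3 and minimal polynomial x^2. Computing further, both have invariant factors x, x^2. Hence A and B are similar.

Yes.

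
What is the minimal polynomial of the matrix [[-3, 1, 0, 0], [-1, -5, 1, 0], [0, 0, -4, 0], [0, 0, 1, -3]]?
m_A(x) = (x + 3)(x + 4)^3

The characteristic polynomial factors as (x + 3)(x + 4)^3. The minimal polynomial is ∏(x - λ)^{k_λ} where k_λ is the size of the largest Jordan block at λ.

For λ = -4: rank(A + 4I) = 3, and the largest Jordan block has size 3 (the smallest k with rank((A + 4I)^k) = rank((A + 4I)^(k+1))).
For λ = -3: rank(A + 3I) = 3, and the largest Jordan block has size 1 (the smallest k with rank((A + 3I)^k) = rank((A + 3I)^(k+1))).

So m_A(x) = (x + 3)(x + 4)^3.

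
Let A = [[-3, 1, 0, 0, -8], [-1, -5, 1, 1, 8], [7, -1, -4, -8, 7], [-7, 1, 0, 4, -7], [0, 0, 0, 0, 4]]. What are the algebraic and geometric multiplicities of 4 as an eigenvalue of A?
The characteristic polynomial is (x - 4)^2(x + 4)^3, so the factor x - 4 appears with exponent 2: the algebraic multiplicity is 2.

rank(A - 4I) = 4, so the eigenspace has dimension 5 - 4 = 1: the geometric multiplicity is 1.

Since 1 < 2, A is not diagonalizable.

algebraic multiplicity 2, geometric multiplicity 1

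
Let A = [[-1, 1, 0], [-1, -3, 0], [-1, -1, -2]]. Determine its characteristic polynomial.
χ_A(x) = (x + 2)^3

xI - A = [[x + 1, -1, 0], [1, x + 3, 0], [1, 1, x + 2]].

Expanding det(xI - A) along the first row:
det(xI - A) = + (x + 1)·det([[x + 3, 0], [1, x + 2]]) - (-1)·det([[1, 0], [1, x + 2]]) + (0)·det([[1, x + 3], [1, 1]]).

Evaluating gives χ_A(x) = x^3 + 6x^2 + 12x + 8 = (x + 2)^3.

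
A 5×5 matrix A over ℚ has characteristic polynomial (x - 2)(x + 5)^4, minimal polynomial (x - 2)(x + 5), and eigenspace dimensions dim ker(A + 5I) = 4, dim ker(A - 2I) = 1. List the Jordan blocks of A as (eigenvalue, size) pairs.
Jordan blocks: (-5, 1), (-5, 1), (-5, 1), (-5, 1), (2, 1)

λ = -5: algebraic multiplicity 4 (exponent in χ_A), largest block size 1 (exponent in m_A), 4 blocks (geometric multiplicity). These force block sizes [1, 1, 1, 1].
λ = 2: algebraic multiplicity 1 (exponent in χ_A), largest block size 1 (exponent in m_A), 1 block (geometric multiplicity). This forces block sizes [1].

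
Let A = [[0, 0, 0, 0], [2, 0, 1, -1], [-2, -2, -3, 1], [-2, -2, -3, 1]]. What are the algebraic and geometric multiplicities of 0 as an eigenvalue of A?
The characteristic polynomial is x^3(x + 2), so the factor x appears with exponent 3: the algebraic multiplicity is 3.

rank(A) = 2, so the eigenspace has dimension 4 - 2 = 2: the geometric multiplicity is 2.

Since 2 < 3, A is not diagonalizable.

algebraic multiplicity 3, geometric multiplicity 2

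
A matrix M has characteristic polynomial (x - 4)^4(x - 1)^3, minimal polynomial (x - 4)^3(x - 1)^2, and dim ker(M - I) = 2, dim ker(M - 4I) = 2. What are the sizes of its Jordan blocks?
λ = 1: algebraic multiplicity 3 (exponent in χ_M), largest block size 2 (exponent in m_M), 2 blocks (geometric multiplicity). These force block sizes [2, 1].
λ = 4: algebraic multiplicity 4 (exponent in χ_M), largest block size 3 (exponent in m_M), 2 blocks (geometric multiplicity). These force block sizes [3, 1].

Jordan blocks: (1, 2), (1, 1), (4, 3), (4, 1)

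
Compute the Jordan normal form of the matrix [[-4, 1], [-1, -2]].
The characteristic polynomial is det(xI - A) = (x + 3)^2, so the eigenvalues are -3 (algebraic multiplicity 2).

For λ = -3: rank(A + 3I) = 1, rank((A + 3I)^2) = 0. The eigenspace has dimension 2 - 1 = 1, so there is 1 Jordan block; the rank sequence gives block sizes [2].

Assembling the blocks gives the Jordan form J above.

J = [[-3, 1], [0, -3]]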